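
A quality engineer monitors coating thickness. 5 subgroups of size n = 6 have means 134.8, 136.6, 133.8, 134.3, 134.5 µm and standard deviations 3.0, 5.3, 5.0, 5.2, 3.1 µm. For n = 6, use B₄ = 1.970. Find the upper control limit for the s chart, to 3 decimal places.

s̄ = (3.0 + 5.3 + 5.0 + 5.2 + 3.1) / 5 = 4.3200
UCL_s = B₄·s̄ = 1.970 × 4.3200 = 8.5104

8.510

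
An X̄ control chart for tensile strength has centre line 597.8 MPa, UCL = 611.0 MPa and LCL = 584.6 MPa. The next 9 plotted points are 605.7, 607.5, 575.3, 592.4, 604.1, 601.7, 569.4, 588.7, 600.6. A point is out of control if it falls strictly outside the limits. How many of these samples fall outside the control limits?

2

Compare each point to [584.6, 611.0]: sample 3 = 575.3 < LCL; sample 7 = 569.4 < LCL.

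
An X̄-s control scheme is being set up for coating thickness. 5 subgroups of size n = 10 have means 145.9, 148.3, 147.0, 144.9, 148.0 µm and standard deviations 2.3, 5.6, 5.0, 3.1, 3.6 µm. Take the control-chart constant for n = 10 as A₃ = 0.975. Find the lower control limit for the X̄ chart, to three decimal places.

X̄̄ = (145.9 + 148.3 + 147.0 + 144.9 + 148.0) / 5 = 146.8200
s̄ = (2.3 + 5.6 + 5.0 + 3.1 + 3.6) / 5 = 3.9200
LCL = X̄̄ − A₃·s̄ = 146.8200 − 0.975 × 3.9200 = 142.9980

142.998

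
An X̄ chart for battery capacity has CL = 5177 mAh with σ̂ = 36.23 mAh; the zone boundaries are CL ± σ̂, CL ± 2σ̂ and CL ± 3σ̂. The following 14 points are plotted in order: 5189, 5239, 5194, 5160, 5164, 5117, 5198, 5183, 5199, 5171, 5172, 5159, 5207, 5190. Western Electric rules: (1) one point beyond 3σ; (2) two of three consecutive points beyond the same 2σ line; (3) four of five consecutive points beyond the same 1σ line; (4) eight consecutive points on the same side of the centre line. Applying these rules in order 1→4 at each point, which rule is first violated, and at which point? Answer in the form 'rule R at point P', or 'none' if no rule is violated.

none

Zone of each point (C = within 1σ̂, B = 1σ̂–2σ̂, A = 2σ̂–3σ̂, * = beyond 3σ̂; sign = side of CL): 1:+C, 2:+B, 3:+C, 4:-C, 5:-C, 6:-B, 7:+C, 8:+C, 9:+C, 10:-C, 11:-C, 12:-C, 13:+C, 14:+C
No rule fires across all 14 points.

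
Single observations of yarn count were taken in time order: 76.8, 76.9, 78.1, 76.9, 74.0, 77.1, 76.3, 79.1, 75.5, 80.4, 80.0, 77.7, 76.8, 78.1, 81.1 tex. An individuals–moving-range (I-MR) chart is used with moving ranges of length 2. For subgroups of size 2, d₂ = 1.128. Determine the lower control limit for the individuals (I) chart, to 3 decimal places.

X̄ = (76.8 + 76.9 + 78.1 + 76.9 + 74.0 + 77.1 + 76.3 + 79.1 + 75.5 + 80.4 + 80.0 + 77.7 + 76.8 + 78.1 + 81.1) / 15 = 77.6533
Moving ranges: 0.1, 1.2, 1.2, 2.9, 3.1, 0.8, 2.8, 3.6, 4.9, 0.4, 2.3, 0.9, 1.3, 3.0; M̄R̄ = 28.5000 / 14 = 2.0357
LCL = X̄ − 3·M̄R̄/d₂ = 77.6533 − 3 × 2.0357 / 1.128 = 72.2392

72.239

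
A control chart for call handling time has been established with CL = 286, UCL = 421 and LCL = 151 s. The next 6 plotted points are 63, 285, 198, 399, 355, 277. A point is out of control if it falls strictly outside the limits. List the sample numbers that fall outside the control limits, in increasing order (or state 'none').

Compare each point to [151, 421]: sample 1 = 63 < LCL.

1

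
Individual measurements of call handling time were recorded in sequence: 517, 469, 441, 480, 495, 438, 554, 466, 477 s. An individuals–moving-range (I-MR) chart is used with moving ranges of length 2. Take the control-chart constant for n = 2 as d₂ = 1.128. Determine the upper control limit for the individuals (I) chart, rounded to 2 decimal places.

615.53

X̄ = (517 + 469 + 441 + 480 + 495 + 438 + 554 + 466 + 477) / 9 = 481.8889
Moving ranges: 48, 28, 39, 15, 57, 116, 88, 11; M̄R̄ = 402.0000 / 8 = 50.2500
UCL = X̄ + 3·M̄R̄/d₂ = 481.8889 + 3 × 50.2500 / 1.128 = 615.5325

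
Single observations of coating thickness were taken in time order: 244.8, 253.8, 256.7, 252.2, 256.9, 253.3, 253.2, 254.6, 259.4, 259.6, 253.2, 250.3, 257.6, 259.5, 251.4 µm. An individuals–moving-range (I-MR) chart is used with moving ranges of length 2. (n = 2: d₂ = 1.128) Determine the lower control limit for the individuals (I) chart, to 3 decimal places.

243.453

X̄ = (244.8 + 253.8 + 256.7 + 252.2 + 256.9 + 253.3 + 253.2 + 254.6 + 259.4 + 259.6 + 253.2 + 250.3 + 257.6 + 259.5 + 251.4) / 15 = 254.4333
Moving ranges: 9.0, 2.9, 4.5, 4.7, 3.6, 0.1, 1.4, 4.8, 0.2, 6.4, 2.9, 7.3, 1.9, 8.1; M̄R̄ = 57.8000 / 14 = 4.1286
LCL = X̄ − 3·M̄R̄/d₂ = 254.4333 − 3 × 4.1286 / 1.128 = 243.4531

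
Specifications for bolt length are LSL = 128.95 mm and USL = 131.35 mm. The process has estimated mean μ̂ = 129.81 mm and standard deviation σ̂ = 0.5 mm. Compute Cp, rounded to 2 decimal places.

0.80

Cp = (USL − LSL) / (6σ̂) = (131.35 − 128.95) / (6 × 0.5) = 2.4000 / 3.0000 = 0.8000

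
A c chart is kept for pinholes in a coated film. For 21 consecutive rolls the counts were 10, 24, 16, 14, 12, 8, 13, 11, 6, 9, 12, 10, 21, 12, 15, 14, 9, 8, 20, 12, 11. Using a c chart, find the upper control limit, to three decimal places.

23.411

c̄ = (10 + 24 + 16 + 14 + 12 + 8 + 13 + 11 + 6 + 9 + 12 + 10 + 21 + 12 + 15 + 14 + 9 + 8 + 20 + 12 + 11) / 21 = 267 / 21 = 12.7143
UCL = c̄ + 3√c̄ = 12.7143 + 3 × √12.7143 = 12.7143 + 3 × 3.5657 = 23.4114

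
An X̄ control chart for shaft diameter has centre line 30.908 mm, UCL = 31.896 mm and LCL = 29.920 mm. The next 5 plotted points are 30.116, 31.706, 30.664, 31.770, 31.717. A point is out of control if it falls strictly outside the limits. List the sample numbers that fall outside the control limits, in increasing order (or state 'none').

none

All 5 points lie within [29.920, 31.896].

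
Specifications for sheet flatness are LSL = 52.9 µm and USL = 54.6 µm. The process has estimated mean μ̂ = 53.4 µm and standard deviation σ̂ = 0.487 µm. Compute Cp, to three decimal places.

0.582

Cp = (USL − LSL) / (6σ̂) = (54.6 − 52.9) / (6 × 0.487) = 1.7000 / 2.9220 = 0.5818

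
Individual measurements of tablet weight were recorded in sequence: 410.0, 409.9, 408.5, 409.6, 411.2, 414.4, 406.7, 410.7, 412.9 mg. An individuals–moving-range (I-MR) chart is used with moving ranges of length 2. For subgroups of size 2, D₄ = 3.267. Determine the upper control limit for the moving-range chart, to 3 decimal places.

Moving ranges: 0.1, 1.4, 1.1, 1.6, 3.2, 7.7, 4.0, 2.2; M̄R̄ = 21.3000 / 8 = 2.6625
UCL_MR = D₄·M̄R̄ = 3.267 × 2.6625 = 8.6984

8.698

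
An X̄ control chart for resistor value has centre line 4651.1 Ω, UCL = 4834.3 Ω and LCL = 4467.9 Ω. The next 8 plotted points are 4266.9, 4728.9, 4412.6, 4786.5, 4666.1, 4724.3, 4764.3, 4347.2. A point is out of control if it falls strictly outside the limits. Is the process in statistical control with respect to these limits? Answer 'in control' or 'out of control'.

out of control

Compare each point to [4467.9, 4834.3]: sample 1 = 4266.9 < LCL; sample 3 = 4412.6 < LCL; sample 8 = 4347.2 < LCL.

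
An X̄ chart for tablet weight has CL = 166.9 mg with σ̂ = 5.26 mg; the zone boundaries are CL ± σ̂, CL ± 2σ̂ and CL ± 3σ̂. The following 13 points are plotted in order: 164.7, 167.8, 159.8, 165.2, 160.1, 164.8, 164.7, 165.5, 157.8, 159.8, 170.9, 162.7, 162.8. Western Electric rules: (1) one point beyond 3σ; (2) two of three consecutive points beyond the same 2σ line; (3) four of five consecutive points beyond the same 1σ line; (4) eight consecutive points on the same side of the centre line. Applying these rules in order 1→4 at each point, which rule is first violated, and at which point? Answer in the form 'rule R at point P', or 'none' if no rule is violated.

rule 4 at point 10

Zone of each point (C = within 1σ̂, B = 1σ̂–2σ̂, A = 2σ̂–3σ̂, * = beyond 3σ̂; sign = side of CL): 1:-C, 2:+C, 3:-B, 4:-C, 5:-B, 6:-C, 7:-C, 8:-C, 9:-B, 10:-B, 11:+C, 12:-C, 13:-C
Rule 4 (eight consecutive points on the same side of the centre line) is satisfied at point 10.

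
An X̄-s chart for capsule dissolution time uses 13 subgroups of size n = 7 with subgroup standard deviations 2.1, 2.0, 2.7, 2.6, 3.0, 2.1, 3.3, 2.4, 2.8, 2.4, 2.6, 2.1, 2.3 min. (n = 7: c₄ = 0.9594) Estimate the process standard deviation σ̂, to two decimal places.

s̄ = (2.1 + 2.0 + 2.7 + 2.6 + 3.0 + 2.1 + 3.3 + 2.4 + 2.8 + 2.4 + 2.6 + 2.1 + 2.3) / 13 = 2.4923
σ̂ = s̄ / c₄ = 2.4923 / 0.9594 = 2.5978

2.60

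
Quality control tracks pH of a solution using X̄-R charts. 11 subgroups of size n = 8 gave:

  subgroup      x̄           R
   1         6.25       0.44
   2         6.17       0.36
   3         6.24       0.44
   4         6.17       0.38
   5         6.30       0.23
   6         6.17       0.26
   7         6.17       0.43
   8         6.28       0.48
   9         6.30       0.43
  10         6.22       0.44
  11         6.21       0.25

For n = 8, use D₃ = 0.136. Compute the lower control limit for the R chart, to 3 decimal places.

R̄ = (0.44 + 0.36 + 0.44 + 0.38 + 0.23 + 0.26 + 0.43 + 0.48 + 0.43 + 0.44 + 0.25) / 11 = 4.1400 / 11 = 0.3764
LCL_R = D₃·R̄ = 0.136 × 0.3764 = 0.0512

0.051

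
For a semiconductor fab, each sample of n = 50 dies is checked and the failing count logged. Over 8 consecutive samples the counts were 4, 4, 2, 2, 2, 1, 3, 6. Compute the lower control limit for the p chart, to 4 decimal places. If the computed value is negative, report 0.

p̄ = Σdᵢ / (k·n) = 24 / (8 × 50) = 0.06000
LCL = p̄ − 3·√(p̄(1−p̄)/n) = 0.06000 − 3 × 0.03359 = -0.04076 → 0 (negative, so LCL = 0)

0.0000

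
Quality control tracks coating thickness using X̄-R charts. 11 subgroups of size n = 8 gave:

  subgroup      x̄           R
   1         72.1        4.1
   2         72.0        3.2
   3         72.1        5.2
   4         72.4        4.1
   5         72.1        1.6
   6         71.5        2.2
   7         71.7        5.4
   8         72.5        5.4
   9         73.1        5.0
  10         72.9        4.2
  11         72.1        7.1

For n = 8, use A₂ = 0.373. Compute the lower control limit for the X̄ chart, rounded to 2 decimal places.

X̄̄ = (72.1 + 72.0 + 72.1 + 72.4 + 72.1 + 71.5 + 71.7 + 72.5 + 73.1 + 72.9 + 72.1) / 11 = 794.5000 / 11 = 72.2273
R̄ = (4.1 + 3.2 + 5.2 + 4.1 + 1.6 + 2.2 + 5.4 + 5.4 + 5.0 + 4.2 + 7.1) / 11 = 47.5000 / 11 = 4.3182
LCL = X̄̄ − A₂·R̄ = 72.2273 − 0.373 × 4.3182 = 70.6166

70.62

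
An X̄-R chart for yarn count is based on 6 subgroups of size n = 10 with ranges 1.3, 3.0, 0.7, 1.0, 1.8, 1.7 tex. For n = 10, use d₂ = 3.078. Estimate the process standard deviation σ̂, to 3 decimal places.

0.514

R̄ = (1.3 + 3.0 + 0.7 + 1.0 + 1.8 + 1.7) / 6 = 1.5833
σ̂ = R̄ / d₂ = 1.5833 / 3.078 = 0.5144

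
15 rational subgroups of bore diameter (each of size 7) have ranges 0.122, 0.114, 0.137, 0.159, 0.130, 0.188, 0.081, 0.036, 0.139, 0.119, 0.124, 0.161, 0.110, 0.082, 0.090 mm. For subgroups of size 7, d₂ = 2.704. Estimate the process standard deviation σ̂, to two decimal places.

R̄ = (0.122 + 0.114 + 0.137 + 0.159 + 0.130 + 0.188 + 0.081 + 0.036 + 0.139 + 0.119 + 0.124 + 0.161 + 0.110 + 0.082 + 0.090) / 15 = 0.1195
σ̂ = R̄ / d₂ = 0.1195 / 2.704 = 0.0442

0.04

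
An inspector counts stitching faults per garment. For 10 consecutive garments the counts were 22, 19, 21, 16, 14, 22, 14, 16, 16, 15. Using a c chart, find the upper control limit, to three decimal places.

c̄ = (22 + 19 + 21 + 16 + 14 + 22 + 14 + 16 + 16 + 15) / 10 = 175 / 10 = 17.5000
UCL = c̄ + 3√c̄ = 17.5000 + 3 × √17.5000 = 17.5000 + 3 × 4.1833 = 30.0499

30.050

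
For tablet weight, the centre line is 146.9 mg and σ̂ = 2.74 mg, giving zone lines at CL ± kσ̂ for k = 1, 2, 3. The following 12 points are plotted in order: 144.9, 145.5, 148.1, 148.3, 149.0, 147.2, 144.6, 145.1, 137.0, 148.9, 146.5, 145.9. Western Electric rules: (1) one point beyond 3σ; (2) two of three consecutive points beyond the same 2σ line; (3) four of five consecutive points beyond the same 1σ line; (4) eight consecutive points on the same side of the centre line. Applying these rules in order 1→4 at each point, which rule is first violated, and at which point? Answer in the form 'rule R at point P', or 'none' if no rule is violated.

rule 1 at point 9

Zone of each point (C = within 1σ̂, B = 1σ̂–2σ̂, A = 2σ̂–3σ̂, * = beyond 3σ̂; sign = side of CL): 1:-C, 2:-C, 3:+C, 4:+C, 5:+C, 6:+C, 7:-C, 8:-C, 9:-*, 10:+C, 11:-C, 12:-C
Rule 1 (one point beyond the 3σ limits) is satisfied at point 9.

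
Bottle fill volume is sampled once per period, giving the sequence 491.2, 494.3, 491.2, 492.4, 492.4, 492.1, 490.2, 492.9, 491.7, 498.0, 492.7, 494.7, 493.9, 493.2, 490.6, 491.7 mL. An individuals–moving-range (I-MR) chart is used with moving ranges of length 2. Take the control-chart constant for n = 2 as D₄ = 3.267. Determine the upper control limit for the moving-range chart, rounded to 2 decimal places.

Moving ranges: 3.1, 3.1, 1.2, 0.0, 0.3, 1.9, 2.7, 1.2, 6.3, 5.3, 2.0, 0.8, 0.7, 2.6, 1.1; M̄R̄ = 32.3000 / 15 = 2.1533
UCL_MR = D₄·M̄R̄ = 3.267 × 2.1533 = 7.0349

7.03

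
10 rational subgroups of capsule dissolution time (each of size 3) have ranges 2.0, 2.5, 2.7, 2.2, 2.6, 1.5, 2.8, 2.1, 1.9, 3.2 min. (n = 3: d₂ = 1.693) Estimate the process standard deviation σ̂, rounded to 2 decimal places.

1.39

R̄ = (2.0 + 2.5 + 2.7 + 2.2 + 2.6 + 1.5 + 2.8 + 2.1 + 1.9 + 3.2) / 10 = 2.3500
σ̂ = R̄ / d₂ = 2.3500 / 1.693 = 1.3881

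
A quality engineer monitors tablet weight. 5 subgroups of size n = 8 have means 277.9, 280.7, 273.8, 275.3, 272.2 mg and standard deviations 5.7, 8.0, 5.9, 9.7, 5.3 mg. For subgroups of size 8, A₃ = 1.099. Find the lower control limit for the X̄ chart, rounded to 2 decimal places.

268.37

X̄̄ = (277.9 + 280.7 + 273.8 + 275.3 + 272.2) / 5 = 275.9800
s̄ = (5.7 + 8.0 + 5.9 + 9.7 + 5.3) / 5 = 6.9200
LCL = X̄̄ − A₃·s̄ = 275.9800 − 1.099 × 6.9200 = 268.3749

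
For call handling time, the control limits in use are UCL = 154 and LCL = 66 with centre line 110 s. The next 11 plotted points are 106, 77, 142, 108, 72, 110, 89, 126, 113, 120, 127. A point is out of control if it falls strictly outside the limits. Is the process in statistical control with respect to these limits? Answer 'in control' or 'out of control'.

All 11 points lie within [66, 154].

in control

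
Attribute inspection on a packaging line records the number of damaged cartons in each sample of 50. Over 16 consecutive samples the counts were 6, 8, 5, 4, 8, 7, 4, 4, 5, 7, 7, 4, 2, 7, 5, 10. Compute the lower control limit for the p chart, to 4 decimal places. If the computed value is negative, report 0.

0.0000

p̄ = Σdᵢ / (k·n) = 93 / (16 × 50) = 0.11625
LCL = p̄ − 3·√(p̄(1−p̄)/n) = 0.11625 − 3 × 0.04533 = -0.01974 → 0 (negative, so LCL = 0)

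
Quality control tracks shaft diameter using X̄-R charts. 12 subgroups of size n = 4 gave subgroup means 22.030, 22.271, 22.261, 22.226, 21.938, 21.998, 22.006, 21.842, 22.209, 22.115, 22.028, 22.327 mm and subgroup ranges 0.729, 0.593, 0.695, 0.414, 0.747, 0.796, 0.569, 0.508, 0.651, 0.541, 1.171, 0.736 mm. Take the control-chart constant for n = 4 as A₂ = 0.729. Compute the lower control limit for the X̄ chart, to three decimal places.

X̄̄ = (22.030 + 22.271 + 22.261 + 22.226 + 21.938 + 21.998 + 22.006 + 21.842 + 22.209 + 22.115 + 22.028 + 22.327) / 12 = 265.2510 / 12 = 22.1042
R̄ = (0.729 + 0.593 + 0.695 + 0.414 + 0.747 + 0.796 + 0.569 + 0.508 + 0.651 + 0.541 + 1.171 + 0.736) / 12 = 8.1500 / 12 = 0.6792
LCL = X̄̄ − A₂·R̄ = 22.1042 − 0.729 × 0.6792 = 21.6091

21.609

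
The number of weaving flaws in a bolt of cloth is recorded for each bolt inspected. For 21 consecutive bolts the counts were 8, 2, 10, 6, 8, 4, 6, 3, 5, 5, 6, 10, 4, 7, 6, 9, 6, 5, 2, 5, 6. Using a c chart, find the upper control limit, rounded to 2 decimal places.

13.12

c̄ = (8 + 2 + 10 + 6 + 8 + 4 + 6 + 3 + 5 + 5 + 6 + 10 + 4 + 7 + 6 + 9 + 6 + 5 + 2 + 5 + 6) / 21 = 123 / 21 = 5.8571
UCL = c̄ + 3√c̄ = 5.8571 + 3 × √5.8571 = 5.8571 + 3 × 2.4202 = 13.1176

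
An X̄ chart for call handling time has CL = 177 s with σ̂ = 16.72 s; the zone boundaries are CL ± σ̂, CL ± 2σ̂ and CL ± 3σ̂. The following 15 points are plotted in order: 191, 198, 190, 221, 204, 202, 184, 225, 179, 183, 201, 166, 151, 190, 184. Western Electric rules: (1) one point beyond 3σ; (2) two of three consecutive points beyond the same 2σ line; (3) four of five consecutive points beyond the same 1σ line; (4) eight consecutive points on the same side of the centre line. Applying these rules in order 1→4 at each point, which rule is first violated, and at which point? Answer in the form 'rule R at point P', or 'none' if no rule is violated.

Zone of each point (C = within 1σ̂, B = 1σ̂–2σ̂, A = 2σ̂–3σ̂, * = beyond 3σ̂; sign = side of CL): 1:+C, 2:+B, 3:+C, 4:+A, 5:+B, 6:+B, 7:+C, 8:+A, 9:+C, 10:+C, 11:+B, 12:-C, 13:-B, 14:+C, 15:+C
Rule 3 (four of five consecutive points beyond the same 1σ limit) is satisfied at point 6.

rule 3 at point 6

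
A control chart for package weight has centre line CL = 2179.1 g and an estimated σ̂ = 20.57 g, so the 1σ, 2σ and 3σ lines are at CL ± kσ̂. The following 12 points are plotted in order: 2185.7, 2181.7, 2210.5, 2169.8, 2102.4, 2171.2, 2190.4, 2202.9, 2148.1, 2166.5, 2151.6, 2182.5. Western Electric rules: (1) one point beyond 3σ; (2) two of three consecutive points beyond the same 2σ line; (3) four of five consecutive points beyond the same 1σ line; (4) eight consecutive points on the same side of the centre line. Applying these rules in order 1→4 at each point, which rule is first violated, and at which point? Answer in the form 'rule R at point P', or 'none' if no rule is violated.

rule 1 at point 5

Zone of each point (C = within 1σ̂, B = 1σ̂–2σ̂, A = 2σ̂–3σ̂, * = beyond 3σ̂; sign = side of CL): 1:+C, 2:+C, 3:+B, 4:-C, 5:-*, 6:-C, 7:+C, 8:+B, 9:-B, 10:-C, 11:-B, 12:+C
Rule 1 (one point beyond the 3σ limits) is satisfied at point 5.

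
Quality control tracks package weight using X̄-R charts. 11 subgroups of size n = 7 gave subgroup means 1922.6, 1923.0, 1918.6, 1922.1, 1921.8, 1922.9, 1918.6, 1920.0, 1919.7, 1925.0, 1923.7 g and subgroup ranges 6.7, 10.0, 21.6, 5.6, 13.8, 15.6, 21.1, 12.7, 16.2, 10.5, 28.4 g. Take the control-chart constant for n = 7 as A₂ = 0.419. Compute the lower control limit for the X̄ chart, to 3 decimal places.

1915.458

X̄̄ = (1922.6 + 1923.0 + 1918.6 + 1922.1 + 1921.8 + 1922.9 + 1918.6 + 1920.0 + 1919.7 + 1925.0 + 1923.7) / 11 = 21138.0000 / 11 = 1921.6364
R̄ = (6.7 + 10.0 + 21.6 + 5.6 + 13.8 + 15.6 + 21.1 + 12.7 + 16.2 + 10.5 + 28.4) / 11 = 162.2000 / 11 = 14.7455
LCL = X̄̄ − A₂·R̄ = 1921.6364 − 0.419 × 14.7455 = 1915.4580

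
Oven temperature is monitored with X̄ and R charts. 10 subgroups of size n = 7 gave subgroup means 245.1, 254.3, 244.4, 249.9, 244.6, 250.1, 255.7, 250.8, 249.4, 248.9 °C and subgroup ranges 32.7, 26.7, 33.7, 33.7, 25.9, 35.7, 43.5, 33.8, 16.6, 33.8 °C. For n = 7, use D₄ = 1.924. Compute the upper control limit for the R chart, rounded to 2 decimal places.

R̄ = (32.7 + 26.7 + 33.7 + 33.7 + 25.9 + 35.7 + 43.5 + 33.8 + 16.6 + 33.8) / 10 = 316.1000 / 10 = 31.6100
UCL_R = D₄·R̄ = 1.924 × 31.6100 = 60.8176

60.82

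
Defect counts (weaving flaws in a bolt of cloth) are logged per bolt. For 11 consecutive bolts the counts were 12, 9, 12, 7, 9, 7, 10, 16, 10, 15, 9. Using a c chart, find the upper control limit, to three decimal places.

20.288

c̄ = (12 + 9 + 12 + 7 + 9 + 7 + 10 + 16 + 10 + 15 + 9) / 11 = 116 / 11 = 10.5455
UCL = c̄ + 3√c̄ = 10.5455 + 3 × √10.5455 = 10.5455 + 3 × 3.2474 = 20.2876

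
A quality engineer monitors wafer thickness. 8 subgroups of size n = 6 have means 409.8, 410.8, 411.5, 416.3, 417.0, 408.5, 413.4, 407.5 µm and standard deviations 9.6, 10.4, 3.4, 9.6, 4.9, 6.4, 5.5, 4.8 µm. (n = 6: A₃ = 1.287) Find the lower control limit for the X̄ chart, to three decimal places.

403.066

X̄̄ = (409.8 + 410.8 + 411.5 + 416.3 + 417.0 + 408.5 + 413.4 + 407.5) / 8 = 411.8500
s̄ = (9.6 + 10.4 + 3.4 + 9.6 + 4.9 + 6.4 + 5.5 + 4.8) / 8 = 6.8250
LCL = X̄̄ − A₃·s̄ = 411.8500 − 1.287 × 6.8250 = 403.0662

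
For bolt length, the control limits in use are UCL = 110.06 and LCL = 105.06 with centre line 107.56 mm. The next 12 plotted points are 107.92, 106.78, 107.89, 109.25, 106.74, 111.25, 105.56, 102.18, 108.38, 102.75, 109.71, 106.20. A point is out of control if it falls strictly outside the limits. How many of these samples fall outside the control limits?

Compare each point to [105.06, 110.06]: sample 6 = 111.25 > UCL; sample 8 = 102.18 < LCL; sample 10 = 102.75 < LCL.

3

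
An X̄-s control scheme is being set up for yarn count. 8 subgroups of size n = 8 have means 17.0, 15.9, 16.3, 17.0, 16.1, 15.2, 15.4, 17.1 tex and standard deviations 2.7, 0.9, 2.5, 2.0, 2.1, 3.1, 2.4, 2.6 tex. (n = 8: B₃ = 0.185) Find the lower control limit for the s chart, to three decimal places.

s̄ = (2.7 + 0.9 + 2.5 + 2.0 + 2.1 + 3.1 + 2.4 + 2.6) / 8 = 2.2875
LCL_s = B₃·s̄ = 0.185 × 2.2875 = 0.4232

0.423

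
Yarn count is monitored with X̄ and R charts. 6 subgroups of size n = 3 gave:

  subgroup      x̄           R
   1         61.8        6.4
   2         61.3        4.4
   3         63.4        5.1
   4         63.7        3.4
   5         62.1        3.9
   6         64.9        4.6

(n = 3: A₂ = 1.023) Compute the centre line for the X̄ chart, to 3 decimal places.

62.867

X̄̄ = (61.8 + 61.3 + 63.4 + 63.7 + 62.1 + 64.9) / 6 = 377.2000 / 6 = 62.8667
CL = X̄̄ = 62.8667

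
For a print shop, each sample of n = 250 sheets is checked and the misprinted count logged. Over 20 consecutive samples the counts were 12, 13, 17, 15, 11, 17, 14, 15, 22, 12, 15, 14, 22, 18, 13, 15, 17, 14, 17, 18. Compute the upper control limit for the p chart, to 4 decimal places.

0.1080

p̄ = Σdᵢ / (k·n) = 311 / (20 × 250) = 0.06220
UCL = p̄ + 3·√(p̄(1−p̄)/n) = 0.06220 + 3 × √(0.06220×0.93780/250) = 0.06220 + 3 × 0.01527 = 0.10802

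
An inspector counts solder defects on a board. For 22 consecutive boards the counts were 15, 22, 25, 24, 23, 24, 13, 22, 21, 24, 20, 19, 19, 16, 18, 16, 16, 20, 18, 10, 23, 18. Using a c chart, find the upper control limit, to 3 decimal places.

32.565

c̄ = (15 + 22 + 25 + 24 + 23 + 24 + 13 + 22 + 21 + 24 + 20 + 19 + 19 + 16 + 18 + 16 + 16 + 20 + 18 + 10 + 23 + 18) / 22 = 426 / 22 = 19.3636
UCL = c̄ + 3√c̄ = 19.3636 + 3 × √19.3636 = 19.3636 + 3 × 4.4004 = 32.5649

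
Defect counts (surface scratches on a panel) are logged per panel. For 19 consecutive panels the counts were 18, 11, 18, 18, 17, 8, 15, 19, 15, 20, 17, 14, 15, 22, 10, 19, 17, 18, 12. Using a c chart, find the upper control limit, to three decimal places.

c̄ = (18 + 11 + 18 + 18 + 17 + 8 + 15 + 19 + 15 + 20 + 17 + 14 + 15 + 22 + 10 + 19 + 17 + 18 + 12) / 19 = 303 / 19 = 15.9474
UCL = c̄ + 3√c̄ = 15.9474 + 3 × √15.9474 = 15.9474 + 3 × 3.9934 = 27.9276

27.928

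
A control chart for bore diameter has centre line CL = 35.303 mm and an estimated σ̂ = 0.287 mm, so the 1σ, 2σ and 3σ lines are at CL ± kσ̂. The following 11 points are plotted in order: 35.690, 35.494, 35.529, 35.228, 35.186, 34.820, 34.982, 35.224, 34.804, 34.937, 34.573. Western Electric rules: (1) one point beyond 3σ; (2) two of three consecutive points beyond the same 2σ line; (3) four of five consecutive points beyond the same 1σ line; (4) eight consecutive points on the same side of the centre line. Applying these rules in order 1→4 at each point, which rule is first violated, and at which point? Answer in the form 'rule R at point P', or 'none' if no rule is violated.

rule 3 at point 10

Zone of each point (C = within 1σ̂, B = 1σ̂–2σ̂, A = 2σ̂–3σ̂, * = beyond 3σ̂; sign = side of CL): 1:+B, 2:+C, 3:+C, 4:-C, 5:-C, 6:-B, 7:-B, 8:-C, 9:-B, 10:-B, 11:-A
Rule 3 (four of five consecutive points beyond the same 1σ limit) is satisfied at point 10.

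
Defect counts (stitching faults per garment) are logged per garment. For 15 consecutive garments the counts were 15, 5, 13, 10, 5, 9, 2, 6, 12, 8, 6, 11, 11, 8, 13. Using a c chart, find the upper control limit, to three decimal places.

c̄ = (15 + 5 + 13 + 10 + 5 + 9 + 2 + 6 + 12 + 8 + 6 + 11 + 11 + 8 + 13) / 15 = 134 / 15 = 8.9333
UCL = c̄ + 3√c̄ = 8.9333 + 3 × √8.9333 = 8.9333 + 3 × 2.9889 = 17.8999

17.900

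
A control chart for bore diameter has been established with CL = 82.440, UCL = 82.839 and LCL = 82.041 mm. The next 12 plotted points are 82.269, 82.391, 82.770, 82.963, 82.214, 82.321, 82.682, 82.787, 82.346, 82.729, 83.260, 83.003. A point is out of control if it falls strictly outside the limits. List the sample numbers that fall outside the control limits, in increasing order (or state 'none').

Compare each point to [82.041, 82.839]: sample 4 = 82.963 > UCL; sample 11 = 83.260 > UCL; sample 12 = 83.003 > UCL.

4, 11, 12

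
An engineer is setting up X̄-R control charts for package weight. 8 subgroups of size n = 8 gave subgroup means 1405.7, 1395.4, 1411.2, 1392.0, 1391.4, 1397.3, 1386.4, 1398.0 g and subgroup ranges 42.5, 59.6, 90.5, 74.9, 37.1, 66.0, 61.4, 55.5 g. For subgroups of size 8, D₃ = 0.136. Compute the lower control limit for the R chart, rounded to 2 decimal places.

8.29

R̄ = (42.5 + 59.6 + 90.5 + 74.9 + 37.1 + 66.0 + 61.4 + 55.5) / 8 = 487.5000 / 8 = 60.9375
LCL_R = D₃·R̄ = 0.136 × 60.9375 = 8.2875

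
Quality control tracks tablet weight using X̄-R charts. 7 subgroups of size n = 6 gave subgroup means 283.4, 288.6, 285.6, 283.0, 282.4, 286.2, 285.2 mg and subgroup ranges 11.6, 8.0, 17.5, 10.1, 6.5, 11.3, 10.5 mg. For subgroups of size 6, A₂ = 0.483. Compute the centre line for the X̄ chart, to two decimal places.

X̄̄ = (283.4 + 288.6 + 285.6 + 283.0 + 282.4 + 286.2 + 285.2) / 7 = 1994.4000 / 7 = 284.9143
CL = X̄̄ = 284.9143

284.91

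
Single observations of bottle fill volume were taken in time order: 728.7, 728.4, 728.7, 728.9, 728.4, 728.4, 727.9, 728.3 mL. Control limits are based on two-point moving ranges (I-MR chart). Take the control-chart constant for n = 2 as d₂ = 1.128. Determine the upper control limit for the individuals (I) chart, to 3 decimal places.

X̄ = (728.7 + 728.4 + 728.7 + 728.9 + 728.4 + 728.4 + 727.9 + 728.3) / 8 = 728.4625
Moving ranges: 0.3, 0.3, 0.2, 0.5, 0.0, 0.5, 0.4; M̄R̄ = 2.2000 / 7 = 0.3143
UCL = X̄ + 3·M̄R̄/d₂ = 728.4625 + 3 × 0.3143 / 1.128 = 729.2984

729.298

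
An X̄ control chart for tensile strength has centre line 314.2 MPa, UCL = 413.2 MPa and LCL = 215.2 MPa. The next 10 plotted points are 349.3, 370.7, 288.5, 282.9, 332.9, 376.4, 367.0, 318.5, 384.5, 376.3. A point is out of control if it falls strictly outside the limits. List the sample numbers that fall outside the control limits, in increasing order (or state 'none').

All 10 points lie within [215.2, 413.2].

none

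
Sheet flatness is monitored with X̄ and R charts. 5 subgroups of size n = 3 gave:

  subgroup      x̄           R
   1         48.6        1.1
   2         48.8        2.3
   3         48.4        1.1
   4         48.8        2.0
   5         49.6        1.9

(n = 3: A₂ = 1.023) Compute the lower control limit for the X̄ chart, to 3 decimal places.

47.121

X̄̄ = (48.6 + 48.8 + 48.4 + 48.8 + 49.6) / 5 = 244.2000 / 5 = 48.8400
R̄ = (1.1 + 2.3 + 1.1 + 2.0 + 1.9) / 5 = 8.4000 / 5 = 1.6800
LCL = X̄̄ − A₂·R̄ = 48.8400 − 1.023 × 1.6800 = 47.1214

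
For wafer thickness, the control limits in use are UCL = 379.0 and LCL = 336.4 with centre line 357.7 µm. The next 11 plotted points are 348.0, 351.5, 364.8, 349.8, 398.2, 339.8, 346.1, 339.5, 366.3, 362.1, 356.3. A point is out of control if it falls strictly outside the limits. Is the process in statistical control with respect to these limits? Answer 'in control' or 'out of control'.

out of control

Compare each point to [336.4, 379.0]: sample 5 = 398.2 > UCL.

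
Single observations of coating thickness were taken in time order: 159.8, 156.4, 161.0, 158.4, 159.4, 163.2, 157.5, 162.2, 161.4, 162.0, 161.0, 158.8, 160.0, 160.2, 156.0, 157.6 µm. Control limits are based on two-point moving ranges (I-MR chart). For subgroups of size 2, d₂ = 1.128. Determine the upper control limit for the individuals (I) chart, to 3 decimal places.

166.348

X̄ = (159.8 + 156.4 + 161.0 + 158.4 + 159.4 + 163.2 + 157.5 + 162.2 + 161.4 + 162.0 + 161.0 + 158.8 + 160.0 + 160.2 + 156.0 + 157.6) / 16 = 159.6813
Moving ranges: 3.4, 4.6, 2.6, 1.0, 3.8, 5.7, 4.7, 0.8, 0.6, 1.0, 2.2, 1.2, 0.2, 4.2, 1.6; M̄R̄ = 37.6000 / 15 = 2.5067
UCL = X̄ + 3·M̄R̄/d₂ = 159.6813 + 3 × 2.5067 / 1.128 = 166.3479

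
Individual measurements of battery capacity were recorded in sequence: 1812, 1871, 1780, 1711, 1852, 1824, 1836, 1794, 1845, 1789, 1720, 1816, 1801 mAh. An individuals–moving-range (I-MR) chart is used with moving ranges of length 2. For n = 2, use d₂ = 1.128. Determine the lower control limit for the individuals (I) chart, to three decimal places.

1642.354

X̄ = (1812 + 1871 + 1780 + 1711 + 1852 + 1824 + 1836 + 1794 + 1845 + 1789 + 1720 + 1816 + 1801) / 13 = 1803.9231
Moving ranges: 59, 91, 69, 141, 28, 12, 42, 51, 56, 69, 96, 15; M̄R̄ = 729.0000 / 12 = 60.7500
LCL = X̄ − 3·M̄R̄/d₂ = 1803.9231 − 3 × 60.7500 / 1.128 = 1642.3539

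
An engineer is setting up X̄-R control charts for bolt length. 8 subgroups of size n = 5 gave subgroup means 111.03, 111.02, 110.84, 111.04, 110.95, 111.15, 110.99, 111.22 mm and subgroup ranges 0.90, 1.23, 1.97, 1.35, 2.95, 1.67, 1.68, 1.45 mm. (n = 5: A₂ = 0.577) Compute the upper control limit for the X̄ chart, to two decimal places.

X̄̄ = (111.03 + 111.02 + 110.84 + 111.04 + 110.95 + 111.15 + 110.99 + 111.22) / 8 = 888.2400 / 8 = 111.0300
R̄ = (0.90 + 1.23 + 1.97 + 1.35 + 2.95 + 1.67 + 1.68 + 1.45) / 8 = 13.2000 / 8 = 1.6500
UCL = X̄̄ + A₂·R̄ = 111.0300 + 0.577 × 1.6500 = 111.9821

111.98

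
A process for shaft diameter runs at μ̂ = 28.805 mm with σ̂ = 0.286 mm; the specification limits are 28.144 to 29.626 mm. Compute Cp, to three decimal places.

0.864

Cp = (USL − LSL) / (6σ̂) = (29.626 − 28.144) / (6 × 0.286) = 1.4820 / 1.7160 = 0.8636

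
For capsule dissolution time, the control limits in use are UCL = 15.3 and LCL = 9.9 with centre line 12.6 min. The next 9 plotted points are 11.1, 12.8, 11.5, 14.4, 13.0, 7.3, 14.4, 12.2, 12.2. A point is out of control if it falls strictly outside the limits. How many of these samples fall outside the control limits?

1

Compare each point to [9.9, 15.3]: sample 6 = 7.3 < LCL.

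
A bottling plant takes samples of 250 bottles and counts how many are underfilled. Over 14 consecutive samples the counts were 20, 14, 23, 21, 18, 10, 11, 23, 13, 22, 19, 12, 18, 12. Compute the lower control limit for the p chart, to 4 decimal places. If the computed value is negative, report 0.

p̄ = Σdᵢ / (k·n) = 236 / (14 × 250) = 0.06743
LCL = p̄ − 3·√(p̄(1−p̄)/n) = 0.06743 − 3 × 0.01586 = 0.01985

0.0198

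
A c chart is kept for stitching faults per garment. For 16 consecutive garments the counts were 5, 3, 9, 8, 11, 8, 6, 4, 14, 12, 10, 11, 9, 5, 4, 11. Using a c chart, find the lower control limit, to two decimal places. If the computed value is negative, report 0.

0.00

c̄ = (5 + 3 + 9 + 8 + 11 + 8 + 6 + 4 + 14 + 12 + 10 + 11 + 9 + 5 + 4 + 11) / 16 = 130 / 16 = 8.1250
LCL = c̄ − 3√c̄ = 8.1250 − 3 × 2.8504 = -0.4263 → 0 (cannot be negative)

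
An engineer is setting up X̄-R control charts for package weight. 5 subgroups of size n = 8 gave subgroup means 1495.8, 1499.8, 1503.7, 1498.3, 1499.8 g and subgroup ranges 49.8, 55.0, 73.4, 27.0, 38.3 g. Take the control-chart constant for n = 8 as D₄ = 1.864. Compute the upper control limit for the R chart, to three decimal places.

R̄ = (49.8 + 55.0 + 73.4 + 27.0 + 38.3) / 5 = 243.5000 / 5 = 48.7000
UCL_R = D₄·R̄ = 1.864 × 48.7000 = 90.7768

90.777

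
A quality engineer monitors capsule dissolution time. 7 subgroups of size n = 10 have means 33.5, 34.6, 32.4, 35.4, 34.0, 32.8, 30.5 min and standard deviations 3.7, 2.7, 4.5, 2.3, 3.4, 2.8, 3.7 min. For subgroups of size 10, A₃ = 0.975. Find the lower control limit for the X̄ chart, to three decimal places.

30.097

X̄̄ = (33.5 + 34.6 + 32.4 + 35.4 + 34.0 + 32.8 + 30.5) / 7 = 33.3143
s̄ = (3.7 + 2.7 + 4.5 + 2.3 + 3.4 + 2.8 + 3.7) / 7 = 3.3000
LCL = X̄̄ − A₃·s̄ = 33.3143 − 0.975 × 3.3000 = 30.0968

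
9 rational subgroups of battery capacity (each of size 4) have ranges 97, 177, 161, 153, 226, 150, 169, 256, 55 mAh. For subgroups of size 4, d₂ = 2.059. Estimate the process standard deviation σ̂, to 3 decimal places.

R̄ = (97 + 177 + 161 + 153 + 226 + 150 + 169 + 256 + 55) / 9 = 160.4444
σ̂ = R̄ / d₂ = 160.4444 / 2.059 = 77.9235

77.923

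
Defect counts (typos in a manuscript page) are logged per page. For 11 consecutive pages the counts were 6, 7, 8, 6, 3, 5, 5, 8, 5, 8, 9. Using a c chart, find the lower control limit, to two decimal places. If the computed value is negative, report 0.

0.00

c̄ = (6 + 7 + 8 + 6 + 3 + 5 + 5 + 8 + 5 + 8 + 9) / 11 = 70 / 11 = 6.3636
LCL = c̄ − 3√c̄ = 6.3636 − 3 × 2.5226 = -1.2042 → 0 (cannot be negative)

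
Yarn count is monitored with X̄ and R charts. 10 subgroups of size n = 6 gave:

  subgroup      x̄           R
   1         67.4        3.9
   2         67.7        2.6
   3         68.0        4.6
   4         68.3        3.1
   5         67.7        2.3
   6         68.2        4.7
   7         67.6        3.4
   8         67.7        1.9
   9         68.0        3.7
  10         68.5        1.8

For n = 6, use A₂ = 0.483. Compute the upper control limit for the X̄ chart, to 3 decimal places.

X̄̄ = (67.4 + 67.7 + 68.0 + 68.3 + 67.7 + 68.2 + 67.6 + 67.7 + 68.0 + 68.5) / 10 = 679.1000 / 10 = 67.9100
R̄ = (3.9 + 2.6 + 4.6 + 3.1 + 2.3 + 4.7 + 3.4 + 1.9 + 3.7 + 1.8) / 10 = 32.0000 / 10 = 3.2000
UCL = X̄̄ + A₂·R̄ = 67.9100 + 0.483 × 3.2000 = 69.4556

69.456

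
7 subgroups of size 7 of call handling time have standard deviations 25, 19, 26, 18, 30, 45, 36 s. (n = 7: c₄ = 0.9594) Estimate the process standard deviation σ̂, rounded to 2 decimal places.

s̄ = (25 + 19 + 26 + 18 + 30 + 45 + 36) / 7 = 28.4286
σ̂ = s̄ / c₄ = 28.4286 / 0.9594 = 29.6316

29.63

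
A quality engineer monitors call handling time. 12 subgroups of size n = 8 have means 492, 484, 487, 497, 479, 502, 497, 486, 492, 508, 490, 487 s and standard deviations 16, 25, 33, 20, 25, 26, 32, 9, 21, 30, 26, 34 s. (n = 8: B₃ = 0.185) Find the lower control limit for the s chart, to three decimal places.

s̄ = (16 + 25 + 33 + 20 + 25 + 26 + 32 + 9 + 21 + 30 + 26 + 34) / 12 = 24.7500
LCL_s = B₃·s̄ = 0.185 × 24.7500 = 4.5788

4.579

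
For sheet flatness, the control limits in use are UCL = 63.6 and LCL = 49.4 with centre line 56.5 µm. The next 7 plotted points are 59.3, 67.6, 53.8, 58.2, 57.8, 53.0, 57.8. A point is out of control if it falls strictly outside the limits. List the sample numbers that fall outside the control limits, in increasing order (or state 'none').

Compare each point to [49.4, 63.6]: sample 2 = 67.6 > UCL.

2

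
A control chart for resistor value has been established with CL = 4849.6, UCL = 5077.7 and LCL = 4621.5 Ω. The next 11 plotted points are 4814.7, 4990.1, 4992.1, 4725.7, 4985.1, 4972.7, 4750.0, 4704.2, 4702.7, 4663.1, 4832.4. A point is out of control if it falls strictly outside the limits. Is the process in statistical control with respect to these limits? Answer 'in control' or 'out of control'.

All 11 points lie within [4621.5, 5077.7].

in control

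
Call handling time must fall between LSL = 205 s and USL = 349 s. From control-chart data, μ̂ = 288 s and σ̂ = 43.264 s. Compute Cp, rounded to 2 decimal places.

0.55

Cp = (USL − LSL) / (6σ̂) = (349 − 205) / (6 × 43.264) = 144.0000 / 259.5840 = 0.5547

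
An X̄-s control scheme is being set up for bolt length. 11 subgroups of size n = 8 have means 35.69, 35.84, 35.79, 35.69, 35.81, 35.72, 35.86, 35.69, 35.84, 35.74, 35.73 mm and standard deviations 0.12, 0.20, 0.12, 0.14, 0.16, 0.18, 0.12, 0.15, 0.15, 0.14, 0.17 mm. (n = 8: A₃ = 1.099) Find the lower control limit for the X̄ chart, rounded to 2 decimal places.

X̄̄ = (35.69 + 35.84 + 35.79 + 35.69 + 35.81 + 35.72 + 35.86 + 35.69 + 35.84 + 35.74 + 35.73) / 11 = 35.7636
s̄ = (0.12 + 0.20 + 0.12 + 0.14 + 0.16 + 0.18 + 0.12 + 0.15 + 0.15 + 0.14 + 0.17) / 11 = 0.1500
LCL = X̄̄ − A₃·s̄ = 35.7636 − 1.099 × 0.1500 = 35.5988

35.60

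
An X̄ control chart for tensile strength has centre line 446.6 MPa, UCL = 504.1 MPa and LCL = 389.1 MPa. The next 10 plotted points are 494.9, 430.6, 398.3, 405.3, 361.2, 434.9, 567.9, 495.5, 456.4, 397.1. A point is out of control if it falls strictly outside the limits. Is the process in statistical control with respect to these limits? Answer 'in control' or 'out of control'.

out of control

Compare each point to [389.1, 504.1]: sample 5 = 361.2 < LCL; sample 7 = 567.9 > UCL.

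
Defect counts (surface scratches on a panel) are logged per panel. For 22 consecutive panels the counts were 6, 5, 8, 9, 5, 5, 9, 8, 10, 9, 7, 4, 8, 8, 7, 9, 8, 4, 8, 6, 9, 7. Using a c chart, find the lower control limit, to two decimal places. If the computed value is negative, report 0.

0.00

c̄ = (6 + 5 + 8 + 9 + 5 + 5 + 9 + 8 + 10 + 9 + 7 + 4 + 8 + 8 + 7 + 9 + 8 + 4 + 8 + 6 + 9 + 7) / 22 = 159 / 22 = 7.2273
LCL = c̄ − 3√c̄ = 7.2273 − 3 × 2.6884 = -0.8378 → 0 (cannot be negative)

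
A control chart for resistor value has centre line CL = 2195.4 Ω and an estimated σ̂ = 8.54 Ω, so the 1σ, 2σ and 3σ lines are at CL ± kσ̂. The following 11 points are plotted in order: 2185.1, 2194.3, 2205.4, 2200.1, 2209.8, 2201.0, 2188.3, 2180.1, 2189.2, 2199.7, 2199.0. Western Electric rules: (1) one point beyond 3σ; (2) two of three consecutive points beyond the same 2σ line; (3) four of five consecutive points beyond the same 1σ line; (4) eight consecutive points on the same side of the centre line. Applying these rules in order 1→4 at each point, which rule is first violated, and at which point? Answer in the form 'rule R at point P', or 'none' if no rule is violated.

Zone of each point (C = within 1σ̂, B = 1σ̂–2σ̂, A = 2σ̂–3σ̂, * = beyond 3σ̂; sign = side of CL): 1:-B, 2:-C, 3:+B, 4:+C, 5:+B, 6:+C, 7:-C, 8:-B, 9:-C, 10:+C, 11:+C
No rule fires across all 11 points.

none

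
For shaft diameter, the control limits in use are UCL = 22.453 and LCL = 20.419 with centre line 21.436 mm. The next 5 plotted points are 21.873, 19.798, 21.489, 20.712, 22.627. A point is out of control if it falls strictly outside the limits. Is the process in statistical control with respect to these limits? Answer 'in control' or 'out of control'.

out of control

Compare each point to [20.419, 22.453]: sample 2 = 19.798 < LCL; sample 5 = 22.627 > UCL.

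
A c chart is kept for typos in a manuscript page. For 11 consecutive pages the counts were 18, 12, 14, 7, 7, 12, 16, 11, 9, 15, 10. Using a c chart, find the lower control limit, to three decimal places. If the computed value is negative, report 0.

1.556

c̄ = (18 + 12 + 14 + 7 + 7 + 12 + 16 + 11 + 9 + 15 + 10) / 11 = 131 / 11 = 11.9091
LCL = c̄ − 3√c̄ = 11.9091 − 3 × 3.4510 = 1.5562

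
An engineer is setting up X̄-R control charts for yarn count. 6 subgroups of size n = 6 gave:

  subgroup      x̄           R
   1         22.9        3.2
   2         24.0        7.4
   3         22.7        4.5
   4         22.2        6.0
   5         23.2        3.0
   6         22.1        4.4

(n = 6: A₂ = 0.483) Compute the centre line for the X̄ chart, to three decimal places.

22.850

X̄̄ = (22.9 + 24.0 + 22.7 + 22.2 + 23.2 + 22.1) / 6 = 137.1000 / 6 = 22.8500
CL = X̄̄ = 22.8500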